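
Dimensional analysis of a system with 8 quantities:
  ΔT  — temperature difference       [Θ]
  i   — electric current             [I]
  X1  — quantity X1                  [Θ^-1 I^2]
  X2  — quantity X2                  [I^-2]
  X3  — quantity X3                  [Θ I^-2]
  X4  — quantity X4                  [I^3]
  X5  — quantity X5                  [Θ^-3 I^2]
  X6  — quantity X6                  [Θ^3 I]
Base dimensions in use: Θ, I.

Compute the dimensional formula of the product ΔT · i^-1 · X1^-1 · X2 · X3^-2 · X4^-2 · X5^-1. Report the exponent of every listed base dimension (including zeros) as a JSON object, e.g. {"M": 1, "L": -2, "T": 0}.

Dimensional matrix (Θ×I by ΔT×i×X1×X2×X3×X4×X5×X6):
  Θ: [ 1  0 -1  0  1  0 -3  3]
  I: [ 0  1  2 -2 -2  3  2  1]
  [Θ]: (1)·1+(-1)·0+(-1)·-1+(1)·0+(-2)·1+(-2)·0+(-1)·-3 = 3
  [I]: (1)·0+(-1)·1+(-1)·2+(1)·-2+(-2)·-2+(-2)·3+(-1)·2 = -9
⇒ Θ^3 I^-9

{"Θ": 3, "I": -9}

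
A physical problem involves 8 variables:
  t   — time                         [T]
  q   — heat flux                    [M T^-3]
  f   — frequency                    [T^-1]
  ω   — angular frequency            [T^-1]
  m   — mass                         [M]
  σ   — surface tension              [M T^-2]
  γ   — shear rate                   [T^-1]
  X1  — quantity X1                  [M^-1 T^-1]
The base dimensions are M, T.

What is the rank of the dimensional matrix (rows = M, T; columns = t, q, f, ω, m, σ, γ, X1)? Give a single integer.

2

Write exponents as rows M,T / cols t,q,f,ω,m,σ,γ,X1:
  M: [ 0  1  0  0  1  1  0 -1]
  T: [ 1 -3 -1 -1  0 -2 -1 -1]
RREF → pivots at {t,q} ⇒ r = 2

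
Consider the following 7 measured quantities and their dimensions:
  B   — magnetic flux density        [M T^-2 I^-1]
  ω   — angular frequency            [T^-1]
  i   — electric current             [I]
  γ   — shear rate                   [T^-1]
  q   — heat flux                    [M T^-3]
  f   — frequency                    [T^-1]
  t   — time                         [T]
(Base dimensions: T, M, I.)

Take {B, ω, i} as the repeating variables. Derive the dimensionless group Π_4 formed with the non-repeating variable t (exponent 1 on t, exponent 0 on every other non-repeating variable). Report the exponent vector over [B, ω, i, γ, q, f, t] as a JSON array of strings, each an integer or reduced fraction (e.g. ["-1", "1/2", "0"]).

Exponent matrix [T,M,I] × [B,ω,i,γ,q,f,t]:
  T: [-2 -1  0 -1 -3 -1  1]
  M: [ 1  0  0  0  1  0  0]
  I: [-1  0  1  0  0  0  0]
Echelon form has 3 nonzero rows (pivots: B,ω,i)
Pivot set = {B,ω,i}, free = {γ,q,f,t}
RREF:
  r0: [   1    0    0    0    1    0    0]
  r1: [   0    1    0    1    1    1   -1]
  r2: [   0    0    1    0    1    0    0]
Fix exponent of t at 1, γ at 0, q at 0, f at 0; solve each RREF row for its pivot's exponent:
  r0: exp(B) + (0)·1 = 0 ⇒ exp(B) = 0
  r1: exp(ω) + (-1)·1 = 0 ⇒ exp(ω) = 1
  r2: exp(i) + (0)·1 = 0 ⇒ exp(i) = 0
Π_4 = ω · t

["0", "1", "0", "0", "0", "0", "1"]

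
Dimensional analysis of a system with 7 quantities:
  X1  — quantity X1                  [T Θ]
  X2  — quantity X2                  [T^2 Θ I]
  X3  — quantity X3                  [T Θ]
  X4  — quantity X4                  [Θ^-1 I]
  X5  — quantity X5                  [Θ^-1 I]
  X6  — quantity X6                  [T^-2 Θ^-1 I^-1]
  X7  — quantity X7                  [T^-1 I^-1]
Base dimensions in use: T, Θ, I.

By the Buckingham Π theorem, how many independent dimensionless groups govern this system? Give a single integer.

5

Exponent matrix [T,Θ,I] × [X1,X2,X3,X4,X5,X6,X7]:
  T: [ 1  2  1  0  0 -2 -1]
  Θ: [ 1  1  1 -1 -1 -1  0]
  I: [ 0  1  0  1  1 -1 -1]
RREF → pivots at {X1,X2} ⇒ r = 2
Π count = n − r = 7 − 2 = 5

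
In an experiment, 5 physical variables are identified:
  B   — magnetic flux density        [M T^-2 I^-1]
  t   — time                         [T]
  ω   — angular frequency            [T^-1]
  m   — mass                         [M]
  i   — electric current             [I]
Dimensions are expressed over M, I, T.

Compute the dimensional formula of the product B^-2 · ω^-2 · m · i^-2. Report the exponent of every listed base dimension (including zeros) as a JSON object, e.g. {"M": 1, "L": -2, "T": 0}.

Exponent matrix [M,I,T] × [B,t,ω,m,i]:
  M: [ 1  0  0  1  0]
  I: [-1  0  0  0  1]
  T: [-2  1 -1  0  0]
  [M]: (-2)·1+(-2)·0+(1)·1+(-2)·0 = -1
  [I]: (-2)·-1+(-2)·0+(1)·0+(-2)·1 = 0
  [T]: (-2)·-2+(-2)·-1+(1)·0+(-2)·0 = 6
⇒ M^-1 T^6

{"M": -1, "I": 0, "T": 6}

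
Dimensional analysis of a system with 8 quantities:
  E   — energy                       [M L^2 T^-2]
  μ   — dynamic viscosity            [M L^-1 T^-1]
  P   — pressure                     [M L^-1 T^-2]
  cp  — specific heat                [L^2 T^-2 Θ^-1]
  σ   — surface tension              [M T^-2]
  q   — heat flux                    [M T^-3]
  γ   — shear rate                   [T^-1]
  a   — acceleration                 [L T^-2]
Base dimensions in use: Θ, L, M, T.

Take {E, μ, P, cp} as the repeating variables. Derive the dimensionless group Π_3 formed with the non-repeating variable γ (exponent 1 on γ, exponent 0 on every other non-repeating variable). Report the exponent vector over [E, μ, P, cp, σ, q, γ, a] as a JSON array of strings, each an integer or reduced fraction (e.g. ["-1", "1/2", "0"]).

["0", "1", "-1", "0", "0", "0", "1", "0"]

Dimensional matrix (Θ×L×M×T by E×μ×P×cp×σ×q×γ×a):
  Θ: [ 0  0  0 -1  0  0  0  0]
  L: [ 2 -1 -1  2  0  0  0  1]
  M: [ 1  1  1  0  1  1  0  0]
  T: [-2 -1 -2 -2 -2 -3 -1 -2]
Row reduction gives pivot columns E,μ,P,cp; rank = 4
Pivot set = {E,μ,P,cp}, free = {σ,q,γ,a}
RREF:
  r0: [   1    0    0    0  1/3  1/3    0  1/3]
  r1: [   0    1    0    0    0   -1   -1   -2]
  r2: [   0    0    1    0  2/3  5/3    1  5/3]
  r3: [   0    0    0    1    0    0    0    0]
Fix exponent of γ at 1, σ at 0, q at 0, a at 0; solve each RREF row for its pivot's exponent:
  r0: exp(E) + (0)·1 = 0 ⇒ exp(E) = 0
  r1: exp(μ) + (-1)·1 = 0 ⇒ exp(μ) = 1
  r2: exp(P) + (1)·1 = 0 ⇒ exp(P) = -1
  r3: exp(cp) + (0)·1 = 0 ⇒ exp(cp) = 0
Π_3 = μ · P^-1 · γ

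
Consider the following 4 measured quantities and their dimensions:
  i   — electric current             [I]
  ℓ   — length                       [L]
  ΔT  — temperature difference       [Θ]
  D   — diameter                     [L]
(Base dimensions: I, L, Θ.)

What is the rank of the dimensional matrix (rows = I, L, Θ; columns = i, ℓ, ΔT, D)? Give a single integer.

3

Exponent matrix [I,L,Θ] × [i,ℓ,ΔT,D]:
  I: [ 1  0  0  0]
  L: [ 0  1  0  1]
  Θ: [ 0  0  1  0]
Row reduction gives pivot columns i,ℓ,ΔT; rank = 3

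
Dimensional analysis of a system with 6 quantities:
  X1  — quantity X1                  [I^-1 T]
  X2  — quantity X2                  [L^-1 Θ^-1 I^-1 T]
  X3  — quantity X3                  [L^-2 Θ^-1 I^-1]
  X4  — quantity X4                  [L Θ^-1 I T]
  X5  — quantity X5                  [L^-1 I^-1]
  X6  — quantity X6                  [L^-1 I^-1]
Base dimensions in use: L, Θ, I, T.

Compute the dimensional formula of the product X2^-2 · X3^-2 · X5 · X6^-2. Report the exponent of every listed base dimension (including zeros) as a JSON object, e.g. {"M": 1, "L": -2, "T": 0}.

Exponent matrix [L,Θ,I,T] × [X1,X2,X3,X4,X5,X6]:
  L: [ 0 -1 -2  1 -1 -1]
  Θ: [ 0 -1 -1 -1  0  0]
  I: [-1 -1 -1  1 -1 -1]
  T: [ 1  1  0  1  0  0]
  [L]: (-2)·-1+(-2)·-2+(1)·-1+(-2)·-1 = 7
  [Θ]: (-2)·-1+(-2)·-1+(1)·0+(-2)·0 = 4
  [I]: (-2)·-1+(-2)·-1+(1)·-1+(-2)·-1 = 5
  [T]: (-2)·1+(-2)·0+(1)·0+(-2)·0 = -2
⇒ L^7 Θ^4 I^5 T^-2

{"L": 7, "Θ": 4, "I": 5, "T": -2}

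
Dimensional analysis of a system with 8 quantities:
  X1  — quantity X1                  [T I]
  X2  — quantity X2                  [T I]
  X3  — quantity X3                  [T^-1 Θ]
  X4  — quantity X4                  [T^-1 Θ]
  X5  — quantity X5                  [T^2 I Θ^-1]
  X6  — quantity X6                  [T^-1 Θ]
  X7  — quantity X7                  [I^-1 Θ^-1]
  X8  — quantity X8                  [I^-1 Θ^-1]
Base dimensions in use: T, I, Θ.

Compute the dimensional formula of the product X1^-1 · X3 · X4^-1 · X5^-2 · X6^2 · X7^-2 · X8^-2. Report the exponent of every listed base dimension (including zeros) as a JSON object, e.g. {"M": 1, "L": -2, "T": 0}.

Dimensional matrix (T×I×Θ by X1×X2×X3×X4×X5×X6×X7×X8):
  T: [ 1  1 -1 -1  2 -1  0  0]
  I: [ 1  1  0  0  1  0 -1 -1]
  Θ: [ 0  0  1  1 -1  1 -1 -1]
  [T]: (-1)·1+(1)·-1+(-1)·-1+(-2)·2+(2)·-1+(-2)·0+(-2)·0 = -7
  [I]: (-1)·1+(1)·0+(-1)·0+(-2)·1+(2)·0+(-2)·-1+(-2)·-1 = 1
  [Θ]: (-1)·0+(1)·1+(-1)·1+(-2)·-1+(2)·1+(-2)·-1+(-2)·-1 = 8
⇒ T^-7 I Θ^8

{"T": -7, "I": 1, "Θ": 8}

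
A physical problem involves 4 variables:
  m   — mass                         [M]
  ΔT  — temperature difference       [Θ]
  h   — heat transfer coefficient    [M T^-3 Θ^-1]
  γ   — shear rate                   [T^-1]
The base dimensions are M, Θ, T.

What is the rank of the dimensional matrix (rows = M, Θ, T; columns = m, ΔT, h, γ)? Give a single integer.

3

Write exponents as rows M,Θ,T / cols m,ΔT,h,γ:
  M: [ 1  0  1  0]
  Θ: [ 0  1 -1  0]
  T: [ 0  0 -3 -1]
Echelon form has 3 nonzero rows (pivots: m,ΔT,h)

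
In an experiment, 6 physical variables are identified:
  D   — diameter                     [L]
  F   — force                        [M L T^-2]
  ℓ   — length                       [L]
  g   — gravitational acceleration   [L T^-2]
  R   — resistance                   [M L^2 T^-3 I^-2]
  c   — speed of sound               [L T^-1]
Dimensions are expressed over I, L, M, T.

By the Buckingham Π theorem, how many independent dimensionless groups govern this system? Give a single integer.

Write exponents as rows I,L,M,T / cols D,F,ℓ,g,R,c:
  I: [ 0  0  0  0 -2  0]
  L: [ 1  1  1  1  2  1]
  M: [ 0  1  0  0  1  0]
  T: [ 0 -2  0 -2 -3 -1]
Row reduction gives pivot columns D,F,g,R; rank = 4
Π count = n − r = 6 − 4 = 2

2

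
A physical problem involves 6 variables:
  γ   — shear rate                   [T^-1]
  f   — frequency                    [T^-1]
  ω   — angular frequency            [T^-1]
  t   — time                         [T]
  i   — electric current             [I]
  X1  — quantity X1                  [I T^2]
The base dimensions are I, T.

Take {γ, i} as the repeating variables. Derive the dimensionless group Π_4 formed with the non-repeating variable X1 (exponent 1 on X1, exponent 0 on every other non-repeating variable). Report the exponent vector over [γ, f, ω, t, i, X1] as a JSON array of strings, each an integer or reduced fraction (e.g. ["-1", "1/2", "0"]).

["2", "0", "0", "0", "-1", "1"]

Write exponents as rows I,T / cols γ,f,ω,t,i,X1:
  I: [ 0  0  0  0  1  1]
  T: [-1 -1 -1  1  0  2]
RREF → pivots at {γ,i} ⇒ r = 2
Pivot set = {γ,i}, free = {f,ω,t,X1}
RREF:
  r0: [   1    1    1   -1    0   -2]
  r1: [   0    0    0    0    1    1]
Fix exponent of X1 at 1, f at 0, ω at 0, t at 0; solve each RREF row for its pivot's exponent:
  r0: exp(γ) + (-2)·1 = 0 ⇒ exp(γ) = 2
  r1: exp(i) + (1)·1 = 0 ⇒ exp(i) = -1
Π_4 = γ^2 · i^-1 · X1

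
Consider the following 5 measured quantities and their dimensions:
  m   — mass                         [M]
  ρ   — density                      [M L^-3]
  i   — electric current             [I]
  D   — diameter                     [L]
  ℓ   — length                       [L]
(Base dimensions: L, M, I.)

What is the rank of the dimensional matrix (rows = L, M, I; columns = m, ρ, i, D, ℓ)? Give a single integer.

3

Dimensional matrix (L×M×I by m×ρ×i×D×ℓ):
  L: [ 0 -3  0  1  1]
  M: [ 1  1  0  0  0]
  I: [ 0  0  1  0  0]
Row reduction gives pivot columns m,ρ,i; rank = 3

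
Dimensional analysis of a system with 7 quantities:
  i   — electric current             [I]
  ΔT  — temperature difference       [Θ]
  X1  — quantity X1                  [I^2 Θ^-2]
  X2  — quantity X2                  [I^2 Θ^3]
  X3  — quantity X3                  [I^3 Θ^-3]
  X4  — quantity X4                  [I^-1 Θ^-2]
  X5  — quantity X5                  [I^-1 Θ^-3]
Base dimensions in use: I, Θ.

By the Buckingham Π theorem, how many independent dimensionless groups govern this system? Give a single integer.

Exponent matrix [I,Θ] × [i,ΔT,X1,X2,X3,X4,X5]:
  I: [ 1  0  2  2  3 -1 -1]
  Θ: [ 0  1 -2  3 -3 -2 -3]
RREF → pivots at {i,ΔT} ⇒ r = 2
n=7, r=2 ⇒ 5 dimensionless groups

5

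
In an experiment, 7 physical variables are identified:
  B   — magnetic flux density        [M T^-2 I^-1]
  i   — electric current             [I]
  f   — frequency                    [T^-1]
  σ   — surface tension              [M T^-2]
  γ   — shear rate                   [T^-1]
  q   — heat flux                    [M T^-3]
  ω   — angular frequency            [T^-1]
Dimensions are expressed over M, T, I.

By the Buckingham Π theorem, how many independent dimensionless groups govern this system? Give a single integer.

4

Dimensional matrix (M×T×I by B×i×f×σ×γ×q×ω):
  M: [ 1  0  0  1  0  1  0]
  T: [-2  0 -1 -2 -1 -3 -1]
  I: [-1  1  0  0  0  0  0]
Echelon form has 3 nonzero rows (pivots: B,i,f)
Π count = n − r = 7 − 3 = 4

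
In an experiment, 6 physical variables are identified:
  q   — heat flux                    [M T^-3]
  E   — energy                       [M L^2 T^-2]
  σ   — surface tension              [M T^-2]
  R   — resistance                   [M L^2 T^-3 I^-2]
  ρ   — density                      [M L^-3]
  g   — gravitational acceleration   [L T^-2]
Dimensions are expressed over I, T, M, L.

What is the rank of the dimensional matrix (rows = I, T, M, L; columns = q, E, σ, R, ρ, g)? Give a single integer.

4

Exponent matrix [I,T,M,L] × [q,E,σ,R,ρ,g]:
  I: [ 0  0  0 -2  0  0]
  T: [-3 -2 -2 -3  0 -2]
  M: [ 1  1  1  1  1  0]
  L: [ 0  2  0  2 -3  1]
Echelon form has 4 nonzero rows (pivots: q,E,σ,R)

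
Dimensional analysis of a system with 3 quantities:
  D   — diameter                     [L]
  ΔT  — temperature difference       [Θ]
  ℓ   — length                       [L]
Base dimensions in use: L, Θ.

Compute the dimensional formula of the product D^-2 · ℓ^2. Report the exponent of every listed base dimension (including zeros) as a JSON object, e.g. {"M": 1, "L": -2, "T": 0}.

Exponent matrix [L,Θ] × [D,ΔT,ℓ]:
  L: [ 1  0  1]
  Θ: [ 0  1  0]
  [L]: (-2)·1+(2)·1 = 0
  [Θ]: (-2)·0+(2)·0 = 0
⇒ 1 (dimensionless)

{"L": 0, "Θ": 0}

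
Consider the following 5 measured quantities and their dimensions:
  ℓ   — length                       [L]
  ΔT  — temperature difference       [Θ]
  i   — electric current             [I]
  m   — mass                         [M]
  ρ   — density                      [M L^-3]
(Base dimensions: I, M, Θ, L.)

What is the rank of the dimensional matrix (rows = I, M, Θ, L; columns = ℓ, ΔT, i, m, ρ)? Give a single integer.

4

Dimensional matrix (I×M×Θ×L by ℓ×ΔT×i×m×ρ):
  I: [ 0  0  1  0  0]
  M: [ 0  0  0  1  1]
  Θ: [ 0  1  0  0  0]
  L: [ 1  0  0  0 -3]
RREF → pivots at {ℓ,ΔT,i,m} ⇒ r = 4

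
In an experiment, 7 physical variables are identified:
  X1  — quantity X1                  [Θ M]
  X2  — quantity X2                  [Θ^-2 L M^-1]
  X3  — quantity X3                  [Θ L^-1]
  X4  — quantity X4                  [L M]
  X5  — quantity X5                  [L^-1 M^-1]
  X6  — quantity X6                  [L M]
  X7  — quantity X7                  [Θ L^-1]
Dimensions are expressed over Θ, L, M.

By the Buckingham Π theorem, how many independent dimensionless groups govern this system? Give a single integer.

5

Exponent matrix [Θ,L,M] × [X1,X2,X3,X4,X5,X6,X7]:
  Θ: [ 1 -2  1  0  0  0  1]
  L: [ 0  1 -1  1 -1  1 -1]
  M: [ 1 -1  0  1 -1  1  0]
Echelon form has 2 nonzero rows (pivots: X1,X2)
n=7, r=2 ⇒ 5 dimensionless groups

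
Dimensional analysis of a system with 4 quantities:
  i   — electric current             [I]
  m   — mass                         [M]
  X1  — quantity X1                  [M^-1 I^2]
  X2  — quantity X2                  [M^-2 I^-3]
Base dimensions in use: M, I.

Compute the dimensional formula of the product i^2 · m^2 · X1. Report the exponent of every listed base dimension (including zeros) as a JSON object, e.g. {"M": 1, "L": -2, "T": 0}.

Write exponents as rows M,I / cols i,m,X1,X2:
  M: [ 0  1 -1 -2]
  I: [ 1  0  2 -3]
  [M]: (2)·0+(2)·1+(1)·-1 = 1
  [I]: (2)·1+(2)·0+(1)·2 = 4
⇒ M I^4

{"M": 1, "I": 4}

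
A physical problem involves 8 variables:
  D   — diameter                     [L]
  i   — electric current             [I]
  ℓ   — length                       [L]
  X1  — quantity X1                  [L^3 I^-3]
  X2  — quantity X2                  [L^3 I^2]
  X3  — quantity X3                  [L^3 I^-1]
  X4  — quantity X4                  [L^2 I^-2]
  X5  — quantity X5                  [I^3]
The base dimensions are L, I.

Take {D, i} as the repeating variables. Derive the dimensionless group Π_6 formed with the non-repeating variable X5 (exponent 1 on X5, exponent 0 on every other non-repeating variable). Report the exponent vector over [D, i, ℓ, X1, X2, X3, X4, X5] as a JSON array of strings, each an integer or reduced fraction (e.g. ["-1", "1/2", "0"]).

Exponent matrix [L,I] × [D,i,ℓ,X1,X2,X3,X4,X5]:
  L: [ 1  0  1  3  3  3  2  0]
  I: [ 0  1  0 -3  2 -1 -2  3]
Echelon form has 2 nonzero rows (pivots: D,i)
Pivot set = {D,i}, free = {ℓ,X1,X2,X3,X4,X5}
RREF:
  r0: [   1    0    1    3    3    3    2    0]
  r1: [   0    1    0   -3    2   -1   -2    3]
Fix exponent of X5 at 1, ℓ at 0, X1 at 0, X2 at 0, X3 at 0, X4 at 0; solve each RREF row for its pivot's exponent:
  r0: exp(D) + (0)·1 = 0 ⇒ exp(D) = 0
  r1: exp(i) + (3)·1 = 0 ⇒ exp(i) = -3
Π_6 = i^-3 · X5

["0", "-3", "0", "0", "0", "0", "0", "1"]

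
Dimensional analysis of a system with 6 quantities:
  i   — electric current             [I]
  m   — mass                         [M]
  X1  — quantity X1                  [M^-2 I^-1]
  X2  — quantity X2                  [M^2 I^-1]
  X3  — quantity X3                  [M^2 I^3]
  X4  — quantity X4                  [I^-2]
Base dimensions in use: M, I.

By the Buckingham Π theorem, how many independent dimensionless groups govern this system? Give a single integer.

4

Dimensional matrix (M×I by i×m×X1×X2×X3×X4):
  M: [ 0  1 -2  2  2  0]
  I: [ 1  0 -1 -1  3 -2]
Echelon form has 2 nonzero rows (pivots: i,m)
6 vars − rank 2 = 4 Π groups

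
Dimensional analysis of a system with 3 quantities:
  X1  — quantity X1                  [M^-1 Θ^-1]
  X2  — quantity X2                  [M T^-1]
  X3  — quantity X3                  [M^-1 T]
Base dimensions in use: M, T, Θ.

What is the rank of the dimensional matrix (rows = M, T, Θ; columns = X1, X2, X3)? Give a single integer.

Write exponents as rows M,T,Θ / cols X1,X2,X3:
  M: [-1  1 -1]
  T: [ 0 -1  1]
  Θ: [-1  0  0]
Echelon form has 2 nonzero rows (pivots: X1,X2)

2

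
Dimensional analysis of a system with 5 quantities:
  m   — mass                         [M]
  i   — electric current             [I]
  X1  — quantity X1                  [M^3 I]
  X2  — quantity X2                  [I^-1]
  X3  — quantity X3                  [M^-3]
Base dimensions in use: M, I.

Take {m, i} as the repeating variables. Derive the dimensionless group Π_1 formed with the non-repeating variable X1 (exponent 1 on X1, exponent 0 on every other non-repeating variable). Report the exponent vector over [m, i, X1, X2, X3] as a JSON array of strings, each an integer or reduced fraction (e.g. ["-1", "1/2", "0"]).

Dimensional matrix (M×I by m×i×X1×X2×X3):
  M: [ 1  0  3  0 -3]
  I: [ 0  1  1 -1  0]
Echelon form has 2 nonzero rows (pivots: m,i)
Pivot set = {m,i}, free = {X1,X2,X3}
RREF:
  r0: [   1    0    3    0   -3]
  r1: [   0    1    1   -1    0]
Fix exponent of X1 at 1, X2 at 0, X3 at 0; solve each RREF row for its pivot's exponent:
  r0: exp(m) + (3)·1 = 0 ⇒ exp(m) = -3
  r1: exp(i) + (1)·1 = 0 ⇒ exp(i) = -1
Π_1 = m^-3 · i^-1 · X1

["-3", "-1", "1", "0", "0"]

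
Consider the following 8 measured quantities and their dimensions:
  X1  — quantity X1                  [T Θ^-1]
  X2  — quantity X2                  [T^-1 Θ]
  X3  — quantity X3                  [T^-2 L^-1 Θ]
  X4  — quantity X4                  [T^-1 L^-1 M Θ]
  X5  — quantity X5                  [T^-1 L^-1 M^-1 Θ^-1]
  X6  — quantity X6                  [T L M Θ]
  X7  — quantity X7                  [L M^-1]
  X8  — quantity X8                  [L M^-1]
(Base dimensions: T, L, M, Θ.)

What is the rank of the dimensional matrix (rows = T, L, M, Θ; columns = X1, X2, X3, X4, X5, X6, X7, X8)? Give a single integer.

Dimensional matrix (T×L×M×Θ by X1×X2×X3×X4×X5×X6×X7×X8):
  T: [ 1 -1 -2 -1 -1  1  0  0]
  L: [ 0  0 -1 -1 -1  1  1  1]
  M: [ 0  0  0  1 -1  1 -1 -1]
  Θ: [-1  1  1  1 -1  1  0  0]
RREF → pivots at {X1,X3,X4} ⇒ r = 3

3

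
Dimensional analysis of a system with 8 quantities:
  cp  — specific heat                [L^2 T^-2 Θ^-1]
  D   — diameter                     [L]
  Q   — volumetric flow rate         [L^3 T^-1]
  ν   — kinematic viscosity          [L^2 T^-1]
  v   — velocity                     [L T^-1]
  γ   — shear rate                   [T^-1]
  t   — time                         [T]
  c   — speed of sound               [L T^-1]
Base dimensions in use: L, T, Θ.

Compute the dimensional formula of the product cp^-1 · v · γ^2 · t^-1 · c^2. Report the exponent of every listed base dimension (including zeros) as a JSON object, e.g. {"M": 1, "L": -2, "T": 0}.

{"L": 1, "T": -4, "Θ": 1}

Dimensional matrix (L×T×Θ by cp×D×Q×ν×v×γ×t×c):
  L: [ 2  1  3  2  1  0  0  1]
  T: [-2  0 -1 -1 -1 -1  1 -1]
  Θ: [-1  0  0  0  0  0  0  0]
  [L]: (-1)·2+(1)·1+(2)·0+(-1)·0+(2)·1 = 1
  [T]: (-1)·-2+(1)·-1+(2)·-1+(-1)·1+(2)·-1 = -4
  [Θ]: (-1)·-1+(1)·0+(2)·0+(-1)·0+(2)·0 = 1
⇒ L T^-4 Θ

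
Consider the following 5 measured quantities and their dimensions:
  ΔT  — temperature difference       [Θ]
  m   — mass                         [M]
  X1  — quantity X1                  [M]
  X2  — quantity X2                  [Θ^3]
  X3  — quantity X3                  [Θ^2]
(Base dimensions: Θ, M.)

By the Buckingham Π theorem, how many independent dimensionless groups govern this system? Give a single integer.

3

Write exponents as rows Θ,M / cols ΔT,m,X1,X2,X3:
  Θ: [ 1  0  0  3  2]
  M: [ 0  1  1  0  0]
RREF → pivots at {ΔT,m} ⇒ r = 2
n=5, r=2 ⇒ 3 dimensionless groups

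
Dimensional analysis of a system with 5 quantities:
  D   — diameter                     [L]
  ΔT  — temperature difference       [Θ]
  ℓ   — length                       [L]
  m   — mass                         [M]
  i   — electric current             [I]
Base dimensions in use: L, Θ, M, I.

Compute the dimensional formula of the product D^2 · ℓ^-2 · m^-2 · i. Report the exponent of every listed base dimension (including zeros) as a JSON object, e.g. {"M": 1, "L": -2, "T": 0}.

Dimensional matrix (L×Θ×M×I by D×ΔT×ℓ×m×i):
  L: [ 1  0  1  0  0]
  Θ: [ 0  1  0  0  0]
  M: [ 0  0  0  1  0]
  I: [ 0  0  0  0  1]
  [L]: (2)·1+(-2)·1+(-2)·0+(1)·0 = 0
  [Θ]: (2)·0+(-2)·0+(-2)·0+(1)·0 = 0
  [M]: (2)·0+(-2)·0+(-2)·1+(1)·0 = -2
  [I]: (2)·0+(-2)·0+(-2)·0+(1)·1 = 1
⇒ M^-2 I

{"L": 0, "Θ": 0, "M": -2, "I": 1}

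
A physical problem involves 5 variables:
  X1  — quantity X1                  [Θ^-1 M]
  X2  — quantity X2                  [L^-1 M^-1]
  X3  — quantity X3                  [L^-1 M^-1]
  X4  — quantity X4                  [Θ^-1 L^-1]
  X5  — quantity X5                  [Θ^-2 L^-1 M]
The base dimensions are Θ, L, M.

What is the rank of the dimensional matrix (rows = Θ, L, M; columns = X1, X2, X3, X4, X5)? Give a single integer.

Dimensional matrix (Θ×L×M by X1×X2×X3×X4×X5):
  Θ: [-1  0  0 -1 -2]
  L: [ 0 -1 -1 -1 -1]
  M: [ 1 -1 -1  0  1]
Row reduction gives pivot columns X1,X2; rank = 2

2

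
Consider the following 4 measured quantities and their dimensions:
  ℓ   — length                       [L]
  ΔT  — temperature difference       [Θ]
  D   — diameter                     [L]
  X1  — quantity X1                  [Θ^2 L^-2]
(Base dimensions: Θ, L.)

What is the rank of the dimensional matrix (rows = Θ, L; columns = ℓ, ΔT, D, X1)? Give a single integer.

2

Exponent matrix [Θ,L] × [ℓ,ΔT,D,X1]:
  Θ: [ 0  1  0  2]
  L: [ 1  0  1 -2]
Echelon form has 2 nonzero rows (pivots: ℓ,ΔT)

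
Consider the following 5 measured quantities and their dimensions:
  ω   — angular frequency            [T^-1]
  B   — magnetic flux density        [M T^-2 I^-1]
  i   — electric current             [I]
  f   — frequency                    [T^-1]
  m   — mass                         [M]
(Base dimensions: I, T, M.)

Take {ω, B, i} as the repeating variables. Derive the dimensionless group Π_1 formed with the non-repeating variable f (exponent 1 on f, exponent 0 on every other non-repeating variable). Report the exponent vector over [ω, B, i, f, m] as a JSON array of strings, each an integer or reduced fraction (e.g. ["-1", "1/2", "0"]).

Write exponents as rows I,T,M / cols ω,B,i,f,m:
  I: [ 0 -1  1  0  0]
  T: [-1 -2  0 -1  0]
  M: [ 0  1  0  0  1]
RREF → pivots at {ω,B,i} ⇒ r = 3
Repeat: ω,B,i; free: f,m
RREF:
  r0: [   1    0    0    1   -2]
  r1: [   0    1    0    0    1]
  r2: [   0    0    1    0    1]
Fix exponent of f at 1, m at 0; solve each RREF row for its pivot's exponent:
  r0: exp(ω) + (1)·1 = 0 ⇒ exp(ω) = -1
  r1: exp(B) + (0)·1 = 0 ⇒ exp(B) = 0
  r2: exp(i) + (0)·1 = 0 ⇒ exp(i) = 0
Π_1 = ω^-1 · f

["-1", "0", "0", "1", "0"]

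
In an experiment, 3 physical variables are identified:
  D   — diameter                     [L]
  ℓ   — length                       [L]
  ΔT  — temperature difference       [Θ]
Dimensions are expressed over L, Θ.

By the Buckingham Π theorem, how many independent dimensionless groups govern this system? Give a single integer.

Write exponents as rows L,Θ / cols D,ℓ,ΔT:
  L: [ 1  1  0]
  Θ: [ 0  0  1]
RREF → pivots at {D,ΔT} ⇒ r = 2
Π count = n − r = 3 − 2 = 1

1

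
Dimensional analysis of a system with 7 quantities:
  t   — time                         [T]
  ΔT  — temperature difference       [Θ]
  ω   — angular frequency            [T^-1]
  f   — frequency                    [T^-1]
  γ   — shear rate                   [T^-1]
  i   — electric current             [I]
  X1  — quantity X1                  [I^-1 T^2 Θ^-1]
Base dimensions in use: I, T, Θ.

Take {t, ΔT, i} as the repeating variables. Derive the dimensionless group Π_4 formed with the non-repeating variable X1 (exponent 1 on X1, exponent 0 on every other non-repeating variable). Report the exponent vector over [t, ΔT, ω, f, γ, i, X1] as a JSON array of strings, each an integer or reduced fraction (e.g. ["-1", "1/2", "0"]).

["-2", "1", "0", "0", "0", "1", "1"]

Dimensional matrix (I×T×Θ by t×ΔT×ω×f×γ×i×X1):
  I: [ 0  0  0  0  0  1 -1]
  T: [ 1  0 -1 -1 -1  0  2]
  Θ: [ 0  1  0  0  0  0 -1]
Echelon form has 3 nonzero rows (pivots: t,ΔT,i)
Pivot set = {t,ΔT,i}, free = {ω,f,γ,X1}
RREF:
  r0: [   1    0   -1   -1   -1    0    2]
  r1: [   0    1    0    0    0    0   -1]
  r2: [   0    0    0    0    0    1   -1]
Fix exponent of X1 at 1, ω at 0, f at 0, γ at 0; solve each RREF row for its pivot's exponent:
  r0: exp(t) + (2)·1 = 0 ⇒ exp(t) = -2
  r1: exp(ΔT) + (-1)·1 = 0 ⇒ exp(ΔT) = 1
  r2: exp(i) + (-1)·1 = 0 ⇒ exp(i) = 1
Π_4 = t^-2 · ΔT · i · X1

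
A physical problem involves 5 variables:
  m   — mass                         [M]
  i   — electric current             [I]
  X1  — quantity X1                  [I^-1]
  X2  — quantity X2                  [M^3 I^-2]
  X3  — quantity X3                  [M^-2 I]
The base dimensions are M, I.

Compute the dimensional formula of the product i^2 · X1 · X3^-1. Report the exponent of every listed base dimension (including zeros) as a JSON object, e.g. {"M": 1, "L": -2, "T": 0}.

Exponent matrix [M,I] × [m,i,X1,X2,X3]:
  M: [ 1  0  0  3 -2]
  I: [ 0  1 -1 -2  1]
  [M]: (2)·0+(1)·0+(-1)·-2 = 2
  [I]: (2)·1+(1)·-1+(-1)·1 = 0
⇒ M^2

{"M": 2, "I": 0}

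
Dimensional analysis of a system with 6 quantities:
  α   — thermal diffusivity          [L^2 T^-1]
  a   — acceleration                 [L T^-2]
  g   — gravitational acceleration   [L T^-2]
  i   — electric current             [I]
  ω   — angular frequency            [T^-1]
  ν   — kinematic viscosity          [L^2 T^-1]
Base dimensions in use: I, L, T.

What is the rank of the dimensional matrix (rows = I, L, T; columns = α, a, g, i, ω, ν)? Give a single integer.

Write exponents as rows I,L,T / cols α,a,g,i,ω,ν:
  I: [ 0  0  0  1  0  0]
  L: [ 2  1  1  0  0  2]
  T: [-1 -2 -2  0 -1 -1]
Echelon form has 3 nonzero rows (pivots: α,a,i)

3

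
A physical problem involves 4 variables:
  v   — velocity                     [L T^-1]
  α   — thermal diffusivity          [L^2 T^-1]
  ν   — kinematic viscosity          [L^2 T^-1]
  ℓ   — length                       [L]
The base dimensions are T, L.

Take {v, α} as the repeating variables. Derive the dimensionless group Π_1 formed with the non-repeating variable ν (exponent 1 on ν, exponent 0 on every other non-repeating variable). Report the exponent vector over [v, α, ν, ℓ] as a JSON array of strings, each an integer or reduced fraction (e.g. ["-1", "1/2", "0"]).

["0", "-1", "1", "0"]

Write exponents as rows T,L / cols v,α,ν,ℓ:
  T: [-1 -1 -1  0]
  L: [ 1  2  2  1]
Echelon form has 2 nonzero rows (pivots: v,α)
Repeat: v,α; free: ν,ℓ
RREF:
  r0: [   1    0    0   -1]
  r1: [   0    1    1    1]
Fix exponent of ν at 1, ℓ at 0; solve each RREF row for its pivot's exponent:
  r0: exp(v) + (0)·1 = 0 ⇒ exp(v) = 0
  r1: exp(α) + (1)·1 = 0 ⇒ exp(α) = -1
Π_1 = α^-1 · ν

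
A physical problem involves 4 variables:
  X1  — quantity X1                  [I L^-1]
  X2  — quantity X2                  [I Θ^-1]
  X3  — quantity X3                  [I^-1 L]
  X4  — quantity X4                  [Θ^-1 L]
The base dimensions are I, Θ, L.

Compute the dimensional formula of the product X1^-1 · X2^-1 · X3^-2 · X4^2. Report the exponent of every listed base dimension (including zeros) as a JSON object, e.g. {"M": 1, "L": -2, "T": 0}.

{"I": 0, "Θ": -1, "L": 1}

Exponent matrix [I,Θ,L] × [X1,X2,X3,X4]:
  I: [ 1  1 -1  0]
  Θ: [ 0 -1  0 -1]
  L: [-1  0  1  1]
  [I]: (-1)·1+(-1)·1+(-2)·-1+(2)·0 = 0
  [Θ]: (-1)·0+(-1)·-1+(-2)·0+(2)·-1 = -1
  [L]: (-1)·-1+(-1)·0+(-2)·1+(2)·1 = 1
⇒ Θ^-1 L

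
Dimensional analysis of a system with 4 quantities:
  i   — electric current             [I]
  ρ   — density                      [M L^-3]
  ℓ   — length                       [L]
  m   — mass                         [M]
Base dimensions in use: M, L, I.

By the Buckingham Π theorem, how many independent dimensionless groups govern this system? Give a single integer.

1

Exponent matrix [M,L,I] × [i,ρ,ℓ,m]:
  M: [ 0  1  0  1]
  L: [ 0 -3  1  0]
  I: [ 1  0  0  0]
Row reduction gives pivot columns i,ρ,ℓ; rank = 3
n=4, r=3 ⇒ 1 dimensionless group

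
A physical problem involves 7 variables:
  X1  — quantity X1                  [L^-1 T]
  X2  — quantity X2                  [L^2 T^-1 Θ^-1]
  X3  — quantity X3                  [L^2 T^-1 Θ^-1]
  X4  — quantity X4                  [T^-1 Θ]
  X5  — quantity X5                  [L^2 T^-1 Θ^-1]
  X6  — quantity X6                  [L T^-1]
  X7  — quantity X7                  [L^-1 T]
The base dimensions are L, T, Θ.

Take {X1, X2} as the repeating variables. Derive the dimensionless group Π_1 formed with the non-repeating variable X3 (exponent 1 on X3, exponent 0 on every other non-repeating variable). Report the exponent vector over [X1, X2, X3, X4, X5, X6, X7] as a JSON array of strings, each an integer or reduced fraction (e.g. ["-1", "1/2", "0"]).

Dimensional matrix (L×T×Θ by X1×X2×X3×X4×X5×X6×X7):
  L: [-1  2  2  0  2  1 -1]
  T: [ 1 -1 -1 -1 -1 -1  1]
  Θ: [ 0 -1 -1  1 -1  0  0]
RREF → pivots at {X1,X2} ⇒ r = 2
Pivot set = {X1,X2}, free = {X3,X4,X5,X6,X7}
RREF:
  r0: [   1    0    0   -2    0   -1    1]
  r1: [   0    1    1   -1    1    0    0]
  r2: [   0    0    0    0    0    0    0]
Fix exponent of X3 at 1, X4 at 0, X5 at 0, X6 at 0, X7 at 0; solve each RREF row for its pivot's exponent:
  r0: exp(X1) + (0)·1 = 0 ⇒ exp(X1) = 0
  r1: exp(X2) + (1)·1 = 0 ⇒ exp(X2) = -1
Π_1 = X2^-1 · X3

["0", "-1", "1", "0", "0", "0", "0"]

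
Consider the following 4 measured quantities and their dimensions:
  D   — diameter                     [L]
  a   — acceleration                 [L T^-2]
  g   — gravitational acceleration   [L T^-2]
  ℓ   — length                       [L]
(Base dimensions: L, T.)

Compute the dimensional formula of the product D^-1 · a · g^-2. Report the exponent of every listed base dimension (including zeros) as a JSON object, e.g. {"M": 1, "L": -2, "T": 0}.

{"L": -2, "T": 2}

Dimensional matrix (L×T by D×a×g×ℓ):
  L: [ 1  1  1  1]
  T: [ 0 -2 -2  0]
  [L]: (-1)·1+(1)·1+(-2)·1 = -2
  [T]: (-1)·0+(1)·-2+(-2)·-2 = 2
⇒ L^-2 T^2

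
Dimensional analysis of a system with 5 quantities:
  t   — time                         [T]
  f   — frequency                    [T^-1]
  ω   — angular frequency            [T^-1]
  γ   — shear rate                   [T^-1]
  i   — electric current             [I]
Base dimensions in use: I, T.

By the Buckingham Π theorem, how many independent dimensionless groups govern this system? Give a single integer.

3

Dimensional matrix (I×T by t×f×ω×γ×i):
  I: [ 0  0  0  0  1]
  T: [ 1 -1 -1 -1  0]
Echelon form has 2 nonzero rows (pivots: t,i)
Π count = n − r = 5 − 2 = 3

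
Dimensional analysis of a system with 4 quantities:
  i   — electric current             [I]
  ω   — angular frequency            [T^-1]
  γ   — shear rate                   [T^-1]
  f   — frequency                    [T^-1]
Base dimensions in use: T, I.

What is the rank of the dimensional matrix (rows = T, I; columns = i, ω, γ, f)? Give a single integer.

2

Exponent matrix [T,I] × [i,ω,γ,f]:
  T: [ 0 -1 -1 -1]
  I: [ 1  0  0  0]
Row reduction gives pivot columns i,ω; rank = 2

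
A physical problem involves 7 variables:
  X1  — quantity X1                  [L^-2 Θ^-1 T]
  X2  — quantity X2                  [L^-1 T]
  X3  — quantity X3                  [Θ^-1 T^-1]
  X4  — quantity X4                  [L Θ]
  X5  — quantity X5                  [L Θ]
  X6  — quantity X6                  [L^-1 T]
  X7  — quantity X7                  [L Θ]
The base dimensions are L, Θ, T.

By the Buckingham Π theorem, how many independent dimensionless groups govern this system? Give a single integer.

Dimensional matrix (L×Θ×T by X1×X2×X3×X4×X5×X6×X7):
  L: [-2 -1  0  1  1 -1  1]
  Θ: [-1  0 -1  1  1  0  1]
  T: [ 1  1 -1  0  0  1  0]
Echelon form has 2 nonzero rows (pivots: X1,X2)
7 vars − rank 2 = 5 Π groups

5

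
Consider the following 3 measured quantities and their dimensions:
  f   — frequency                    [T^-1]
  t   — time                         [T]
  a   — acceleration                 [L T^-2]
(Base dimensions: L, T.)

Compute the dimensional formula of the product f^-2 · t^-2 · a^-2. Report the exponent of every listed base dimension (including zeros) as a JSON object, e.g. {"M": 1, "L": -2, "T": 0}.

{"L": -2, "T": 4}

Dimensional matrix (L×T by f×t×a):
  L: [ 0  0  1]
  T: [-1  1 -2]
  [L]: (-2)·0+(-2)·0+(-2)·1 = -2
  [T]: (-2)·-1+(-2)·1+(-2)·-2 = 4
⇒ L^-2 T^4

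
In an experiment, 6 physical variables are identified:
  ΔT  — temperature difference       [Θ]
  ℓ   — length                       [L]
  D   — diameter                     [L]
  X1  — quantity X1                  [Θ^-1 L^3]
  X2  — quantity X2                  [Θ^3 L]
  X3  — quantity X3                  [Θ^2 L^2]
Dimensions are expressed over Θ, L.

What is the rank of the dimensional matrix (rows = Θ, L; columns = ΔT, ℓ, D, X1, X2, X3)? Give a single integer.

Dimensional matrix (Θ×L by ΔT×ℓ×D×X1×X2×X3):
  Θ: [ 1  0  0 -1  3  2]
  L: [ 0  1  1  3  1  2]
RREF → pivots at {ΔT,ℓ} ⇒ r = 2

2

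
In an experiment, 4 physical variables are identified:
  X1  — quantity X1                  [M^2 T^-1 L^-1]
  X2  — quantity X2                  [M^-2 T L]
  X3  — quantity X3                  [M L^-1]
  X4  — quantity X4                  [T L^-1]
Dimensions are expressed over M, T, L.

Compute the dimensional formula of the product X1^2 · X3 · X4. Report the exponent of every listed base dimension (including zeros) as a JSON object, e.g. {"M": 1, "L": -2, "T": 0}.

Exponent matrix [M,T,L] × [X1,X2,X3,X4]:
  M: [ 2 -2  1  0]
  T: [-1  1  0  1]
  L: [-1  1 -1 -1]
  [M]: (2)·2+(1)·1+(1)·0 = 5
  [T]: (2)·-1+(1)·0+(1)·1 = -1
  [L]: (2)·-1+(1)·-1+(1)·-1 = -4
⇒ M^5 T^-1 L^-4

{"M": 5, "T": -1, "L": -4}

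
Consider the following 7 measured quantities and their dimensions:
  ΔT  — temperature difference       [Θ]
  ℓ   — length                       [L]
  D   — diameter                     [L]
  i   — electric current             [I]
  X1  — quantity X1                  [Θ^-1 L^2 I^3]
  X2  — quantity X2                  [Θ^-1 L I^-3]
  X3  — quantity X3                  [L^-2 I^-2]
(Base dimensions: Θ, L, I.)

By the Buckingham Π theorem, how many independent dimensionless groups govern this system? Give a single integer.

4

Dimensional matrix (Θ×L×I by ΔT×ℓ×D×i×X1×X2×X3):
  Θ: [ 1  0  0  0 -1 -1  0]
  L: [ 0  1  1  0  2  1 -2]
  I: [ 0  0  0  1  3 -3 -2]
RREF → pivots at {ΔT,ℓ,i} ⇒ r = 3
Π count = n − r = 7 − 3 = 4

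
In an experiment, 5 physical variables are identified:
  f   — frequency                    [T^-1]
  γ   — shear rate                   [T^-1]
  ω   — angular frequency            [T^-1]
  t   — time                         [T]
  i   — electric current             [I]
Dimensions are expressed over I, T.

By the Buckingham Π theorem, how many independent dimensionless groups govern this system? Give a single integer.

3

Dimensional matrix (I×T by f×γ×ω×t×i):
  I: [ 0  0  0  0  1]
  T: [-1 -1 -1  1  0]
Echelon form has 2 nonzero rows (pivots: f,i)
Π count = n − r = 5 − 2 = 3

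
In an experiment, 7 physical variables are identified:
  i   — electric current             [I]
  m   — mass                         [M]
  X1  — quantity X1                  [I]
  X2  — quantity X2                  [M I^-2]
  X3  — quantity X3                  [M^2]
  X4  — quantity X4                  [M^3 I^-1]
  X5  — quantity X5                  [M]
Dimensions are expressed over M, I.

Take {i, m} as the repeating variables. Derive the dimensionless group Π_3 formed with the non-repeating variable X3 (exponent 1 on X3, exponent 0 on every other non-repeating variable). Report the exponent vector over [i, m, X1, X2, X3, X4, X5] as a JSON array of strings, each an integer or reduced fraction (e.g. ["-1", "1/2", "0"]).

Dimensional matrix (M×I by i×m×X1×X2×X3×X4×X5):
  M: [ 0  1  0  1  2  3  1]
  I: [ 1  0  1 -2  0 -1  0]
Echelon form has 2 nonzero rows (pivots: i,m)
Pivot set = {i,m}, free = {X1,X2,X3,X4,X5}
RREF:
  r0: [   1    0    1   -2    0   -1    0]
  r1: [   0    1    0    1    2    3    1]
Fix exponent of X3 at 1, X1 at 0, X2 at 0, X4 at 0, X5 at 0; solve each RREF row for its pivot's exponent:
  r0: exp(i) + (0)·1 = 0 ⇒ exp(i) = 0
  r1: exp(m) + (2)·1 = 0 ⇒ exp(m) = -2
Π_3 = m^-2 · X3

["0", "-2", "0", "0", "1", "0", "0"]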